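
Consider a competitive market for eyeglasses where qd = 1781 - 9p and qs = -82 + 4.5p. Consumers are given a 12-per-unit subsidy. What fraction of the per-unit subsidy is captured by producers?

Pre-subsidy: 1781 - 9p = -82 + 4.5p gives p* = 138, q* = 539.
With the rebate, buyers effectively pay pb = ps − 12, where ps is the price sellers receive.
Demand in terms of ps becomes qd = 1781 − 9(ps − 12) = 1889 - 9ps. Setting this equal to supply: 1889 - 9ps = -82 + 4.5ps, so ps = 146.
Buyers pay pb = 146 − 12 = 134; q' = -82 + 4.5·146 = 575.
Buyers' price falls by p* − pb = 138 − 134 = 4; sellers' price rises by ps − p* = 146 − 138 = 8.
So producers capture 8/12 = 2/3 of each unit of subsidy.

Producer share = 2/3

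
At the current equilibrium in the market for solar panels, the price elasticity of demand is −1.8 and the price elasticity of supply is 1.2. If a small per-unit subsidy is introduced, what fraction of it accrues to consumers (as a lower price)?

For a small subsidy around the equilibrium, the benefit split depends on the relative slopes, which at a point are proportional to the elasticities.
Buyer share = εs/(εs + |εd|) = 1.2/(1.2 + 1.8) = 0.4; seller share = |εd|/(εs + |εd|) = 0.6.

Consumer share = 0.4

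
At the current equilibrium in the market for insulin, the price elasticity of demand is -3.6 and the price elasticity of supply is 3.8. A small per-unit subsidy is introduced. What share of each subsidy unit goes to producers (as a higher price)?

For a small subsidy around the equilibrium, the benefit split depends on the relative slopes, which at a point are proportional to the elasticities.
Buyer share = εs/(εs + |εd|) = 3.8/(3.8 + 3.6) = 19/37; seller share = |εd|/(εs + |εd|) = 18/37.
So producers capture 18/37 of the subsidy.

Producer share = 18/37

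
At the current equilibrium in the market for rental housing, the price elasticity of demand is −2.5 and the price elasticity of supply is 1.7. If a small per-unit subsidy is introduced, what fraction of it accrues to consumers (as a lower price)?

For a small subsidy around the equilibrium, the benefit split depends on the relative slopes, which at a point are proportional to the elasticities.
Buyer share = εs/(εs + |εd|) = 1.7/(1.7 + 2.5) = 17/42; seller share = |εd|/(εs + |εd|) = 25/42.

Consumer share = 17/42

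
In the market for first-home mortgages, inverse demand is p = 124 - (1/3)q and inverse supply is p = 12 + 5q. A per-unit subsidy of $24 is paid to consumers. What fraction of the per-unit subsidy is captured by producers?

Pre-subsidy: 124 - (1/3)q = 12 + 5q gives q* = 21 and p* = 117.
With the rebate, buyers effectively pay pb = ps − 24, where ps is the price sellers receive.
On the curves, pb = 124 - (1/3)q and ps = 12 + 5q; the wedge ps − pb = 24 gives 12 + 5q − (124 - (1/3)q) = 24, so q' = 25.5.
Then pb = 124 − (1/3)·25.5 = 115.5 and ps = 12 + 5·25.5 = 139.5.
Buyers' price falls by p* − pb = 117 − 115.5 = 1.5; sellers' price rises by ps − p* = 139.5 − 117 = 22.5.
So producers capture 22.5/24 = 0.9375 of each unit of subsidy.

Producer share = 0.9375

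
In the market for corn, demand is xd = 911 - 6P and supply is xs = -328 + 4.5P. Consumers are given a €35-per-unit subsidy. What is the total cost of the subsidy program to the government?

Government cost = €10255

Pre-subsidy: 911 - 6P = -328 + 4.5P gives P* = 118, x* = 203.
With the rebate, buyers effectively pay Pb = Ps − 35, where Ps is the price sellers receive.
Demand in terms of Ps becomes xd = 911 − 6(Ps − 35) = 1121 - 6Ps. Setting this equal to supply: 1121 - 6Ps = -328 + 4.5Ps, so Ps = 138.
Buyers pay Pb = 138 − 35 = 103; x' = -328 + 4.5·138 = 293.
Government outlay = subsidy × quantity = 35 × 293 = 10255.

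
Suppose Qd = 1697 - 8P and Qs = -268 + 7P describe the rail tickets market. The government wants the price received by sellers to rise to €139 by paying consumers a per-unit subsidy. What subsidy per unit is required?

At a seller price of 139, quantity supplied is -268 + 7·139 = 705.
Buyers absorb 705 only when they pay Pb with 1697 − 8·Pb = 705, i.e. Pb = 124.
s = Ps − Pb = 139 − 124 = 15.

Required subsidy s = €15 per unit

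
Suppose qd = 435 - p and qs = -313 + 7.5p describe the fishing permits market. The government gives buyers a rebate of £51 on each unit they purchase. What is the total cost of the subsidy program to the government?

Government cost = £19992

Pre-subsidy: 435 - p = -313 + 7.5p gives p* = 88, q* = 347.
With the rebate, buyers effectively pay pb = ps − 51, where ps is the price sellers receive.
Demand in terms of ps becomes qd = 435 − 1(ps − 51) = 486 - ps. Setting this equal to supply: 486 - ps = -313 + 7.5ps, so ps = 94.
Buyers pay pb = 94 − 51 = 43; q' = -313 + 7.5·94 = 392.
Government outlay = subsidy × quantity = 51 × 392 = 19992.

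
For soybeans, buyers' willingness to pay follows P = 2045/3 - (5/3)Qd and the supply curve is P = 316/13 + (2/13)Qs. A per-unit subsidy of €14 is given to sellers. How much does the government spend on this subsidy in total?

Government cost = 366562/71

Pre-subsidy: 2045/3 - (5/3)Q = 316/13 + (2/13)Q gives Q* = 25637/71 and P* = 5670/71.
With the subsidy, sellers receive Ps = Pb + 14 for each unit, where Pb is the price buyers pay.
On the curves, Pb = 2045/3 - (5/3)Q and Ps = 316/13 + (2/13)Q; the wedge Ps − Pb = 14 gives 316/13 + (2/13)Q − (2045/3 - (5/3)Q) = 14, so Q' = 26183/71.
Then Pb = 2045/3 − (5/3)·(26183/71) = 4760/71 and Ps = 316/13 + (2/13)·(26183/71) = 5754/71.
Government outlay = subsidy × quantity = 14 × 26183/71 = 366562/71.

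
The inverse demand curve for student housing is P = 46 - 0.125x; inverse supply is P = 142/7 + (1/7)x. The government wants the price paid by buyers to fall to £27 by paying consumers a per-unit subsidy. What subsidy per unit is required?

At a buyer price of 27, quantity demanded is 368 − 8·27 = 152.
Sellers supply 152 only when they receive Ps = 142/7 + (1/7)·152 = 42.
s = Ps − Pb = 42 − 27 = 15.

Required subsidy s = £15 per unit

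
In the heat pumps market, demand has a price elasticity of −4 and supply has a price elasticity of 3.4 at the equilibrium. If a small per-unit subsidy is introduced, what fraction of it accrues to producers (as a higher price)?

Producer share = 20/37

For a small subsidy around the equilibrium, the benefit split depends on the relative slopes, which at a point are proportional to the elasticities.
Buyer share = εs/(εs + |εd|) = 3.4/(3.4 + 4) = 17/37; seller share = |εd|/(εs + |εd|) = 20/37.
So producers capture 20/37 of the subsidy.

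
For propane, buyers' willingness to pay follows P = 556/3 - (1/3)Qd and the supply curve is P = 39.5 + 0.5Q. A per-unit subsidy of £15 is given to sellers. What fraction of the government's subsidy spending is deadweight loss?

DWL / government spending = 9/193

Pre-subsidy: 556/3 - (1/3)Q = 39.5 + 0.5Q gives Q* = 175 and P* = 127.
With the subsidy, sellers receive Ps = Pb + 15 for each unit, where Pb is the price buyers pay.
On the curves, Pb = 556/3 - (1/3)Q and Ps = 39.5 + 0.5Q; the wedge Ps − Pb = 15 gives 39.5 + 0.5Q − (556/3 - (1/3)Q) = 15, so Q' = 193.
Then Pb = 556/3 − (1/3)·193 = 121 and Ps = 39.5 + 0.5·193 = 136.
ΔCS = ½(175 + 193)(127 − 121) = 1104; ΔPS = ½(175 + 193)(136 − 127) = 1656.
Government spending = 15 × 193 = 2895.
DWL = ½ × 15 × (193 − 175) = 135; fraction = 135 / 2895 = 9/193.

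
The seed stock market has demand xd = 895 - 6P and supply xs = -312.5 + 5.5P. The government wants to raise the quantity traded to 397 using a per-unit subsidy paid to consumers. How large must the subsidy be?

At x = 397, invert demand for the buyer price: Pb = (895 − 397)/6 = 83; invert supply for the seller price: Ps = (397 − (-312.5))/5.5 = 129.
The subsidy must fill the gap: s = Ps − Pb = 129 − 83 = 46.

Required subsidy s = 46 per unit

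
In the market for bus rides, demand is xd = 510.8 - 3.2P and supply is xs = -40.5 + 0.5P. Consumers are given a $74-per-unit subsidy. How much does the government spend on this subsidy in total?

Government cost = $4884

Pre-subsidy: 510.8 - 3.2P = -40.5 + 0.5P gives P* = 149, x* = 34.
With the rebate, buyers effectively pay Pb = Ps − 74, where Ps is the price sellers receive.
Demand in terms of Ps becomes xd = 510.8 − 3.2(Ps − 74) = 747.6 - 3.2Ps. Setting this equal to supply: 747.6 - 3.2Ps = -40.5 + 0.5Ps, so Ps = 213.
Buyers pay Pb = 213 − 74 = 139; x' = -40.5 + 0.5·213 = 66.
Government outlay = subsidy × quantity = 74 × 66 = 4884.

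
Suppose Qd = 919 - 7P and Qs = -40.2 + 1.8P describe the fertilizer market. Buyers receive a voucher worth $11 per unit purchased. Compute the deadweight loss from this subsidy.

Deadweight loss = $86.625

Pre-subsidy: 919 - 7P = -40.2 + 1.8P gives P* = 109, Q* = 156.
With the rebate, buyers effectively pay Pb = Ps − 11, where Ps is the price sellers receive.
Demand in terms of Ps becomes Qd = 919 − 7(Ps − 11) = 996 - 7Ps. Setting this equal to supply: 996 - 7Ps = -40.2 + 1.8Ps, so Ps = 117.75.
Buyers pay Pb = 117.75 − 11 = 106.75; Q' = -40.2 + 1.8·117.75 = 171.75.
The subsidy expands output by 171.75 − 156 = 15.75 past the efficient level; on those units the gap between marginal cost and willingness to pay runs from 0 up to 11.
DWL = ½ × 11 × 15.75 = 86.625.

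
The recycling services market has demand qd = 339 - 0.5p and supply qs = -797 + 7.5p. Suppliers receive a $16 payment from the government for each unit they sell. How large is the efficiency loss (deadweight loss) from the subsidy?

Pre-subsidy: 339 - 0.5p = -797 + 7.5p gives p* = 142, q* = 268.
With the subsidy, sellers receive ps = pb + 16 for each unit, where pb is the price buyers pay.
Supply in terms of pb becomes qs = -797 + 7.5(pb + 16) = -677 + 7.5pb. Setting this equal to demand: 339 - 0.5pb = -677 + 7.5pb, so pb = 127.
Sellers receive ps = 127 + 16 = 143; q' = 339 − 0.5·127 = 275.5.
The subsidy expands output by 275.5 − 268 = 7.5 past the efficient level; on those units the gap between marginal cost and willingness to pay runs from 0 up to 16.
DWL = ½ × 16 × 7.5 = 60.

Deadweight loss = $60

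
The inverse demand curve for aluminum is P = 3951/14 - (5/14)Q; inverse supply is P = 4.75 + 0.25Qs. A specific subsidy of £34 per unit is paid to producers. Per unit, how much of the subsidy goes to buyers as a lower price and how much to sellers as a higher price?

Pre-subsidy: 3951/14 - (5/14)Q = 4.75 + 0.25Q gives Q* = 457 and P* = 119.
With the subsidy, sellers receive Ps = Pb + 34 for each unit, where Pb is the price buyers pay.
On the curves, Pb = 3951/14 - (5/14)Q and Ps = 4.75 + 0.25Q; the wedge Ps − Pb = 34 gives 4.75 + 0.25Q − (3951/14 - (5/14)Q) = 34, so Q' = 513.
Then Pb = 3951/14 − (5/14)·513 = 99 and Ps = 4.75 + 0.25·513 = 133.
Buyers' price falls by P* − Pb = 119 − 99 = 20; sellers' price rises by Ps − P* = 133 − 119 = 14.

Buyers gain £20 per unit; sellers gain £14 per unit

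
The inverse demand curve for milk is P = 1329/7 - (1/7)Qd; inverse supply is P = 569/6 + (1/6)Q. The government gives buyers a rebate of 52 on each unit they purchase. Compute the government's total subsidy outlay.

Government cost = 24700

Pre-subsidy: 1329/7 - (1/7)Q = 569/6 + (1/6)Q gives Q* = 307 and P* = 146.
With the rebate, buyers effectively pay Pb = Ps − 52, where Ps is the price sellers receive.
On the curves, Pb = 1329/7 - (1/7)Q and Ps = 569/6 + (1/6)Q; the wedge Ps − Pb = 52 gives 569/6 + (1/6)Q − (1329/7 - (1/7)Q) = 52, so Q' = 475.
Then Pb = 1329/7 − (1/7)·475 = 122 and Ps = 569/6 + (1/6)·475 = 174.
Government outlay = subsidy × quantity = 52 × 475 = 24700.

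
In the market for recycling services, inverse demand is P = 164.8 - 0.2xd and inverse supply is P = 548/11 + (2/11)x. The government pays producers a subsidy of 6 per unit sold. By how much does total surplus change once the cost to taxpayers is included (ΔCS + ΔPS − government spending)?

Pre-subsidy: 164.8 - 0.2x = 548/11 + (2/11)x gives x* = 2108/7 and P* = 732/7.
With the subsidy, sellers receive Ps = Pb + 6 for each unit, where Pb is the price buyers pay.
On the curves, Pb = 164.8 - 0.2x and Ps = 548/11 + (2/11)x; the wedge Ps − Pb = 6 gives 548/11 + (2/11)x − (164.8 - 0.2x) = 6, so x' = 2218/7.
Then Pb = 164.8 − 0.2·(2218/7) = 710/7 and Ps = 548/11 + (2/11)·(2218/7) = 752/7.
ΔCS = ½(2108/7 + 2218/7)(732/7 − 710/7) = 6798/7; ΔPS = ½(2108/7 + 2218/7)(752/7 − 732/7) = 6180/7.
Government spending = 6 × 2218/7 = 13308/7.
Net change = 6798/7 + 6180/7 − 13308/7 = -330/7. The loss equals the DWL triangle ½·6·110/7.

Net change in total surplus = -330/7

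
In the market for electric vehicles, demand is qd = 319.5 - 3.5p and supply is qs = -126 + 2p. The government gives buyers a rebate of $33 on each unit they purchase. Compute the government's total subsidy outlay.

Pre-subsidy: 319.5 - 3.5p = -126 + 2p gives p* = 81, q* = 36.
With the rebate, buyers effectively pay pb = ps − 33, where ps is the price sellers receive.
Demand in terms of ps becomes qd = 319.5 − 3.5(ps − 33) = 435 - 3.5ps. Setting this equal to supply: 435 - 3.5ps = -126 + 2ps, so ps = 102.
Buyers pay pb = 102 − 33 = 69; q' = -126 + 2·102 = 78.
Government outlay = subsidy × quantity = 33 × 78 = 2574.

Government cost = $2574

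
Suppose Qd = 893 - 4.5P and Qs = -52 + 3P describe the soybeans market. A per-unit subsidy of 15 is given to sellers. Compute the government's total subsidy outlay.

Government cost = 5295

Pre-subsidy: 893 - 4.5P = -52 + 3P gives P* = 126, Q* = 326.
With the subsidy, sellers receive Ps = Pb + 15 for each unit, where Pb is the price buyers pay.
Supply in terms of Pb becomes Qs = -52 + 3(Pb + 15) = -7 + 3Pb. Setting this equal to demand: 893 - 4.5Pb = -7 + 3Pb, so Pb = 120.
Sellers receive Ps = 120 + 15 = 135; Q' = 893 − 4.5·120 = 353.
Government outlay = subsidy × quantity = 15 × 353 = 5295.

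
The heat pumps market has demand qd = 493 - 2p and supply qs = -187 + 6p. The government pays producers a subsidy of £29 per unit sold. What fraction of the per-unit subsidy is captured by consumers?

Consumer share = 0.75

Pre-subsidy: 493 - 2p = -187 + 6p gives p* = 85, q* = 323.
With the subsidy, sellers receive ps = pb + 29 for each unit, where pb is the price buyers pay.
Supply in terms of pb becomes qs = -187 + 6(pb + 29) = -13 + 6pb. Setting this equal to demand: 493 - 2pb = -13 + 6pb, so pb = 63.25.
Sellers receive ps = 63.25 + 29 = 92.25; q' = 493 − 2·63.25 = 366.5.
Buyers' price falls by p* − pb = 85 − 63.25 = 21.75; sellers' price rises by ps − p* = 92.25 − 85 = 7.25.
So consumers capture 21.75/29 = 0.75 of each unit of subsidy.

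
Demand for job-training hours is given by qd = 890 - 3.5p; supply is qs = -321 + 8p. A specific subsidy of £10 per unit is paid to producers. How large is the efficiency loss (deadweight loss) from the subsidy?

Pre-subsidy: 890 - 3.5p = -321 + 8p gives p* = 2422/23, q* = 11993/23.
With the subsidy, sellers receive ps = pb + 10 for each unit, where pb is the price buyers pay.
Supply in terms of pb becomes qs = -321 + 8(pb + 10) = -241 + 8pb. Setting this equal to demand: 890 - 3.5pb = -241 + 8pb, so pb = 2262/23.
Sellers receive ps = 2262/23 + 10 = 2492/23; q' = 890 − 3.5·(2262/23) = 12553/23.
The subsidy expands output by 12553/23 − 11993/23 = 560/23 past the efficient level; on those units the gap between marginal cost and willingness to pay runs from 0 up to 10.
DWL = ½ × 10 × 560/23 = 2800/23.

Deadweight loss = 2800/23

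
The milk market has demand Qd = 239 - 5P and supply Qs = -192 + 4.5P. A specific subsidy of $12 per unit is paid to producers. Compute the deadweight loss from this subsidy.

Deadweight loss = 3240/19

Pre-subsidy: 239 - 5P = -192 + 4.5P gives P* = 862/19, Q* = 231/19.
With the subsidy, sellers receive Ps = Pb + 12 for each unit, where Pb is the price buyers pay.
Supply in terms of Pb becomes Qs = -192 + 4.5(Pb + 12) = -138 + 4.5Pb. Setting this equal to demand: 239 - 5Pb = -138 + 4.5Pb, so Pb = 754/19.
Sellers receive Ps = 754/19 + 12 = 982/19; Q' = 239 − 5·(754/19) = 771/19.
The subsidy expands output by 771/19 − 231/19 = 540/19 past the efficient level; on those units the gap between marginal cost and willingness to pay runs from 0 up to 12.
DWL = ½ × 12 × 540/19 = 3240/19.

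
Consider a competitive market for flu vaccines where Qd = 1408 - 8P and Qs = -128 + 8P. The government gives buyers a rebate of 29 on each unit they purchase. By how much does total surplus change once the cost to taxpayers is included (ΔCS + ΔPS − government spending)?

Net change in total surplus = -1682

Pre-subsidy: 1408 - 8P = -128 + 8P gives P* = 96, Q* = 640.
With the rebate, buyers effectively pay Pb = Ps − 29, where Ps is the price sellers receive.
Demand in terms of Ps becomes Qd = 1408 − 8(Ps − 29) = 1640 - 8Ps. Setting this equal to supply: 1640 - 8Ps = -128 + 8Ps, so Ps = 110.5.
Buyers pay Pb = 110.5 − 29 = 81.5; Q' = -128 + 8·110.5 = 756.
ΔCS = ½(640 + 756)(96 − 81.5) = 10121; ΔPS = ½(640 + 756)(110.5 − 96) = 10121.
Government spending = 29 × 756 = 21924.
Net change = 10121 + 10121 − 21924 = -1682. The loss equals the DWL triangle ½·29·116.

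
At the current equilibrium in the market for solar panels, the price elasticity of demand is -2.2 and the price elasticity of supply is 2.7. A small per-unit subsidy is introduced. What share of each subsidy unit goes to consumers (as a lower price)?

For a small subsidy around the equilibrium, the benefit split depends on the relative slopes, which at a point are proportional to the elasticities.
Buyer share = εs/(εs + |εd|) = 2.7/(2.7 + 2.2) = 27/49; seller share = |εd|/(εs + |εd|) = 22/49.

Consumer share = 27/49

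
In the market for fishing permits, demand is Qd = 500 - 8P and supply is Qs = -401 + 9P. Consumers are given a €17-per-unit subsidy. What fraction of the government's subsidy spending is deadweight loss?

DWL / government spending = 9/37

Pre-subsidy: 500 - 8P = -401 + 9P gives P* = 53, Q* = 76.
With the rebate, buyers effectively pay Pb = Ps − 17, where Ps is the price sellers receive.
Demand in terms of Ps becomes Qd = 500 − 8(Ps − 17) = 636 - 8Ps. Setting this equal to supply: 636 - 8Ps = -401 + 9Ps, so Ps = 61.
Buyers pay Pb = 61 − 17 = 44; Q' = -401 + 9·61 = 148.
ΔCS = ½(76 + 148)(53 − 44) = 1008; ΔPS = ½(76 + 148)(61 − 53) = 896.
Government spending = 17 × 148 = 2516.
DWL = ½ × 17 × (148 − 76) = 612; fraction = 612 / 2516 = 9/37.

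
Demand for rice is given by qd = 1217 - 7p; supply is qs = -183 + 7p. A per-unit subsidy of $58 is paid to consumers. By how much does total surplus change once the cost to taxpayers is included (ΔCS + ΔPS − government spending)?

Pre-subsidy: 1217 - 7p = -183 + 7p gives p* = 100, q* = 517.
With the rebate, buyers effectively pay pb = ps − 58, where ps is the price sellers receive.
Demand in terms of ps becomes qd = 1217 − 7(ps − 58) = 1623 - 7ps. Setting this equal to supply: 1623 - 7ps = -183 + 7ps, so ps = 129.
Buyers pay pb = 129 − 58 = 71; q' = -183 + 7·129 = 720.
ΔCS = ½(517 + 720)(100 − 71) = 17936.5; ΔPS = ½(517 + 720)(129 − 100) = 17936.5.
Government spending = 58 × 720 = 41760.
Net change = 17936.5 + 17936.5 − 41760 = -5887. The loss equals the DWL triangle ½·58·203.

Net change in total surplus = -$5887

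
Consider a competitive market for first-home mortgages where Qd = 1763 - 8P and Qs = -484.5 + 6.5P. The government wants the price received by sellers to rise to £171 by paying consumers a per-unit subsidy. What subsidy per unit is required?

At a seller price of 171, quantity supplied is -484.5 + 6.5·171 = 627.
Buyers absorb 627 only when they pay Pb with 1763 − 8·Pb = 627, i.e. Pb = 142.
s = Ps − Pb = 171 − 142 = 29.

Required subsidy s = £29 per unit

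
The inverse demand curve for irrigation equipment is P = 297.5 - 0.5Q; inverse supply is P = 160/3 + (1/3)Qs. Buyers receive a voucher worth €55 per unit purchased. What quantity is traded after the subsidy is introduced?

Pre-subsidy: 297.5 - 0.5Q = 160/3 + (1/3)Q gives Q* = 293 and P* = 151.
With the rebate, buyers effectively pay Pb = Ps − 55, where Ps is the price sellers receive.
On the curves, Pb = 297.5 - 0.5Q and Ps = 160/3 + (1/3)Q; the wedge Ps − Pb = 55 gives 160/3 + (1/3)Q − (297.5 - 0.5Q) = 55, so Q' = 359.
Then Pb = 297.5 − 0.5·359 = 118 and Ps = 160/3 + (1/3)·359 = 173.

Q' = 359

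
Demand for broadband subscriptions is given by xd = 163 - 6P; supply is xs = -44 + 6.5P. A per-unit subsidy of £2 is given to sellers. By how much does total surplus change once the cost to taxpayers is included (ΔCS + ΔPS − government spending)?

Pre-subsidy: 163 - 6P = -44 + 6.5P gives P* = 16.56, x* = 63.64.
With the subsidy, sellers receive Ps = Pb + 2 for each unit, where Pb is the price buyers pay.
Supply in terms of Pb becomes xs = -44 + 6.5(Pb + 2) = -31 + 6.5Pb. Setting this equal to demand: 163 - 6Pb = -31 + 6.5Pb, so Pb = 15.52.
Sellers receive Ps = 15.52 + 2 = 17.52; x' = 163 − 6·15.52 = 69.88.
ΔCS = ½(63.64 + 69.88)(16.56 − 15.52) = 69.4304; ΔPS = ½(63.64 + 69.88)(17.52 − 16.56) = 64.0896.
Government spending = 2 × 69.88 = 139.76.
Net change = 69.4304 + 64.0896 − 139.76 = -6.24. The loss equals the DWL triangle ½·2·6.24.

Net change in total surplus = -£6.24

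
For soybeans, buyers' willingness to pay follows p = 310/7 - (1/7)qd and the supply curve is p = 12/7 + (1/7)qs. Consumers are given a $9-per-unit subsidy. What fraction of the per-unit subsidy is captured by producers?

Producer share = 0.5

Pre-subsidy: 310/7 - (1/7)q = 12/7 + (1/7)q gives q* = 149 and p* = 23.
With the rebate, buyers effectively pay pb = ps − 9, where ps is the price sellers receive.
On the curves, pb = 310/7 - (1/7)q and ps = 12/7 + (1/7)q; the wedge ps − pb = 9 gives 12/7 + (1/7)q − (310/7 - (1/7)q) = 9, so q' = 180.5.
Then pb = 310/7 − (1/7)·180.5 = 18.5 and ps = 12/7 + (1/7)·180.5 = 27.5.
Buyers' price falls by p* − pb = 23 − 18.5 = 4.5; sellers' price rises by ps − p* = 27.5 − 23 = 4.5.
So producers capture 4.5/9 = 0.5 of each unit of subsidy.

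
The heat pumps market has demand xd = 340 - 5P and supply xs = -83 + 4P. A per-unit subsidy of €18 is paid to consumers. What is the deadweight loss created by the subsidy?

Deadweight loss = €360

Pre-subsidy: 340 - 5P = -83 + 4P gives P* = 47, x* = 105.
With the rebate, buyers effectively pay Pb = Ps − 18, where Ps is the price sellers receive.
Demand in terms of Ps becomes xd = 340 − 5(Ps − 18) = 430 - 5Ps. Setting this equal to supply: 430 - 5Ps = -83 + 4Ps, so Ps = 57.
Buyers pay Pb = 57 − 18 = 39; x' = -83 + 4·57 = 145.
The subsidy expands output by 145 − 105 = 40 past the efficient level; on those units the gap between marginal cost and willingness to pay runs from 0 up to 18.
DWL = ½ × 18 × 40 = 360.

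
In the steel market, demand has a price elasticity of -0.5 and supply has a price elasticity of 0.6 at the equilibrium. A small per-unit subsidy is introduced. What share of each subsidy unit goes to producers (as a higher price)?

Producer share = 5/11

For a small subsidy around the equilibrium, the benefit split depends on the relative slopes, which at a point are proportional to the elasticities.
Buyer share = εs/(εs + |εd|) = 0.6/(0.6 + 0.5) = 6/11; seller share = |εd|/(εs + |εd|) = 5/11.
So producers capture 5/11 of the subsidy.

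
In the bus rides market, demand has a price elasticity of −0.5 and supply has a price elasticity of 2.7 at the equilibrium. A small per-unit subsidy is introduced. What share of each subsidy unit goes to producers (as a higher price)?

For a small subsidy around the equilibrium, the benefit split depends on the relative slopes, which at a point are proportional to the elasticities.
Buyer share = εs/(εs + |εd|) = 2.7/(2.7 + 0.5) = 0.84375; seller share = |εd|/(εs + |εd|) = 0.15625.
So producers capture 0.15625 of the subsidy.

Producer share = 0.15625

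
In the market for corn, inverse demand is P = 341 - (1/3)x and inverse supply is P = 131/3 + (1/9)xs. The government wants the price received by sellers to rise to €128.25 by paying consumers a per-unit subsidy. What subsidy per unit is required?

Required subsidy s = €41 per unit

At a seller price of 128.25, quantity supplied is -393 + 9·128.25 = 761.25.
Buyers absorb 761.25 only when they pay Pb = 341 − (1/3)·761.25 = 87.25.
s = Ps − Pb = 128.25 − 87.25 = 41.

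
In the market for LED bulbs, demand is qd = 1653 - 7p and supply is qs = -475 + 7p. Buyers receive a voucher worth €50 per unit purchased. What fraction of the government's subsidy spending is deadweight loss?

DWL / government spending = 175/1528

Pre-subsidy: 1653 - 7p = -475 + 7p gives p* = 152, q* = 589.
With the rebate, buyers effectively pay pb = ps − 50, where ps is the price sellers receive.
Demand in terms of ps becomes qd = 1653 − 7(ps − 50) = 2003 - 7ps. Setting this equal to supply: 2003 - 7ps = -475 + 7ps, so ps = 177.
Buyers pay pb = 177 − 50 = 127; q' = -475 + 7·177 = 764.
ΔCS = ½(589 + 764)(152 − 127) = 16912.5; ΔPS = ½(589 + 764)(177 − 152) = 16912.5.
Government spending = 50 × 764 = 38200.
DWL = ½ × 50 × (764 − 589) = 4375; fraction = 4375 / 38200 = 175/1528.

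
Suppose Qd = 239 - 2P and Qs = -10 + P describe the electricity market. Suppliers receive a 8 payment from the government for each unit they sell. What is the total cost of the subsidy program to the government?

Government cost = 1880/3

Pre-subsidy: 239 - 2P = -10 + P gives P* = 83, Q* = 73.
With the subsidy, sellers receive Ps = Pb + 8 for each unit, where Pb is the price buyers pay.
Supply in terms of Pb becomes Qs = -10 + 1(Pb + 8) = -2 + Pb. Setting this equal to demand: 239 - 2Pb = -2 + Pb, so Pb = 241/3.
Sellers receive Ps = 241/3 + 8 = 265/3; Q' = 239 − 2·(241/3) = 235/3.
Government outlay = subsidy × quantity = 8 × 235/3 = 1880/3.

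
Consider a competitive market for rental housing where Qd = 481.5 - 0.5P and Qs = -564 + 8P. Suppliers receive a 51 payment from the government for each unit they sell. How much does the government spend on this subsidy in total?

Government cost = 22644

Pre-subsidy: 481.5 - 0.5P = -564 + 8P gives P* = 123, Q* = 420.
With the subsidy, sellers receive Ps = Pb + 51 for each unit, where Pb is the price buyers pay.
Supply in terms of Pb becomes Qs = -564 + 8(Pb + 51) = -156 + 8Pb. Setting this equal to demand: 481.5 - 0.5Pb = -156 + 8Pb, so Pb = 75.
Sellers receive Ps = 75 + 51 = 126; Q' = 481.5 − 0.5·75 = 444.
Government outlay = subsidy × quantity = 51 × 444 = 22644.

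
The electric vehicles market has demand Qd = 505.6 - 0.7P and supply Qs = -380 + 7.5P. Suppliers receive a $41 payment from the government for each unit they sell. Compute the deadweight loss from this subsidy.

Deadweight loss = $538.125

Pre-subsidy: 505.6 - 0.7P = -380 + 7.5P gives P* = 108, Q* = 430.
With the subsidy, sellers receive Ps = Pb + 41 for each unit, where Pb is the price buyers pay.
Supply in terms of Pb becomes Qs = -380 + 7.5(Pb + 41) = -72.5 + 7.5Pb. Setting this equal to demand: 505.6 - 0.7Pb = -72.5 + 7.5Pb, so Pb = 70.5.
Sellers receive Ps = 70.5 + 41 = 111.5; Q' = 505.6 − 0.7·70.5 = 456.25.
The subsidy expands output by 456.25 − 430 = 26.25 past the efficient level; on those units the gap between marginal cost and willingness to pay runs from 0 up to 41.
DWL = ½ × 41 × 26.25 = 538.125.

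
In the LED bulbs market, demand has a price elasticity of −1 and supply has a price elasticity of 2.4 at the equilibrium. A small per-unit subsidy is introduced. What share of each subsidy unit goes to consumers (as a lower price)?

Consumer share = 12/17

For a small subsidy around the equilibrium, the benefit split depends on the relative slopes, which at a point are proportional to the elasticities.
Buyer share = εs/(εs + |εd|) = 2.4/(2.4 + 1) = 12/17; seller share = |εd|/(εs + |εd|) = 5/17.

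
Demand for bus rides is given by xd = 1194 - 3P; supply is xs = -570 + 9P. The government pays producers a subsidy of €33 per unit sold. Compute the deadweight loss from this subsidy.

Pre-subsidy: 1194 - 3P = -570 + 9P gives P* = 147, x* = 753.
With the subsidy, sellers receive Ps = Pb + 33 for each unit, where Pb is the price buyers pay.
Supply in terms of Pb becomes xs = -570 + 9(Pb + 33) = -273 + 9Pb. Setting this equal to demand: 1194 - 3Pb = -273 + 9Pb, so Pb = 122.25.
Sellers receive Ps = 122.25 + 33 = 155.25; x' = 1194 − 3·122.25 = 827.25.
The subsidy expands output by 827.25 − 753 = 74.25 past the efficient level; on those units the gap between marginal cost and willingness to pay runs from 0 up to 33.
DWL = ½ × 33 × 74.25 = 1225.125.

Deadweight loss = €1225.125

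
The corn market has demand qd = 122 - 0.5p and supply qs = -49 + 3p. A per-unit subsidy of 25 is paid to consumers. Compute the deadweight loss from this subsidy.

Pre-subsidy: 122 - 0.5p = -49 + 3p gives p* = 342/7, q* = 683/7.
With the rebate, buyers effectively pay pb = ps − 25, where ps is the price sellers receive.
Demand in terms of ps becomes qd = 122 − 0.5(ps − 25) = 134.5 - 0.5ps. Setting this equal to supply: 134.5 - 0.5ps = -49 + 3ps, so ps = 367/7.
Buyers pay pb = 367/7 − 25 = 192/7; q' = -49 + 3·(367/7) = 758/7.
The subsidy expands output by 758/7 − 683/7 = 75/7 past the efficient level; on those units the gap between marginal cost and willingness to pay runs from 0 up to 25.
DWL = ½ × 25 × 75/7 = 1875/14.

Deadweight loss = 1875/14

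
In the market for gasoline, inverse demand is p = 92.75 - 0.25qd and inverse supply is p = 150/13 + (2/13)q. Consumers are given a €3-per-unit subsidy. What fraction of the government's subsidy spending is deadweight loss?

Pre-subsidy: 92.75 - 0.25q = 150/13 + (2/13)q gives q* = 4223/21 and p* = 892/21.
With the rebate, buyers effectively pay pb = ps − 3, where ps is the price sellers receive.
On the curves, pb = 92.75 - 0.25q and ps = 150/13 + (2/13)q; the wedge ps − pb = 3 gives 150/13 + (2/13)q − (92.75 - 0.25q) = 3, so q' = 4379/21.
Then pb = 92.75 − 0.25·(4379/21) = 853/21 and ps = 150/13 + (2/13)·(4379/21) = 916/21.
ΔCS = ½(4223/21 + 4379/21)(892/21 − 853/21) = 55913/147; ΔPS = ½(4223/21 + 4379/21)(916/21 − 892/21) = 34408/147.
Government spending = 3 × 4379/21 = 4379/7.
DWL = ½ × 3 × (4379/21 − 4223/21) = 78/7; fraction = (78/7) / (4379/7) = 78/4379.

DWL / government spending = 78/4379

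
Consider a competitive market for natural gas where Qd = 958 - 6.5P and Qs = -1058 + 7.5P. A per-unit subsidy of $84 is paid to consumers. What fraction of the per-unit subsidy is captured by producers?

Producer share = 13/28

Pre-subsidy: 958 - 6.5P = -1058 + 7.5P gives P* = 144, Q* = 22.
With the rebate, buyers effectively pay Pb = Ps − 84, where Ps is the price sellers receive.
Demand in terms of Ps becomes Qd = 958 − 6.5(Ps − 84) = 1504 - 6.5Ps. Setting this equal to supply: 1504 - 6.5Ps = -1058 + 7.5Ps, so Ps = 183.
Buyers pay Pb = 183 − 84 = 99; Q' = -1058 + 7.5·183 = 314.5.
Buyers' price falls by P* − Pb = 144 − 99 = 45; sellers' price rises by Ps − P* = 183 − 144 = 39.
So producers capture 39/84 = 13/28 of each unit of subsidy.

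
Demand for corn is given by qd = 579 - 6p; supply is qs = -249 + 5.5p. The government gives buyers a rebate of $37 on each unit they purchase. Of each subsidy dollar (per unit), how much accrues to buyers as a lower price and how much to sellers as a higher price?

Buyers gain 407/23 per unit; sellers gain 444/23 per unit

Pre-subsidy: 579 - 6p = -249 + 5.5p gives p* = 72, q* = 147.
With the rebate, buyers effectively pay pb = ps − 37, where ps is the price sellers receive.
Demand in terms of ps becomes qd = 579 − 6(ps − 37) = 801 - 6ps. Setting this equal to supply: 801 - 6ps = -249 + 5.5ps, so ps = 2100/23.
Buyers pay pb = 2100/23 − 37 = 1249/23; q' = -249 + 5.5·(2100/23) = 5823/23.
Buyers' price falls by p* − pb = 72 − 1249/23 = 407/23; sellers' price rises by ps − p* = 2100/23 − 72 = 444/23.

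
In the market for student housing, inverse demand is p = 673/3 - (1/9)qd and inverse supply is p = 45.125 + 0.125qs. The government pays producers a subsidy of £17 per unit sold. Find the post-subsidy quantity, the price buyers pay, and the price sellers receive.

q' = 831; buyers pay £132; sellers receive £149

Pre-subsidy: 673/3 - (1/9)q = 45.125 + 0.125q gives q* = 759 and p* = 140.
With the subsidy, sellers receive ps = pb + 17 for each unit, where pb is the price buyers pay.
On the curves, pb = 673/3 - (1/9)q and ps = 45.125 + 0.125q; the wedge ps − pb = 17 gives 45.125 + 0.125q − (673/3 - (1/9)q) = 17, so q' = 831.
Then pb = 673/3 − (1/9)·831 = 132 and ps = 45.125 + 0.125·831 = 149.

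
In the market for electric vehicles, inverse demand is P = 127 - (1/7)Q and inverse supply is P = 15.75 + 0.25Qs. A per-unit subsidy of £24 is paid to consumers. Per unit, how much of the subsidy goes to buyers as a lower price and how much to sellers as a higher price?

Buyers gain 96/11 per unit; sellers gain 168/11 per unit

Pre-subsidy: 127 - (1/7)Q = 15.75 + 0.25Q gives Q* = 3115/11 and P* = 952/11.
With the rebate, buyers effectively pay Pb = Ps − 24, where Ps is the price sellers receive.
On the curves, Pb = 127 - (1/7)Q and Ps = 15.75 + 0.25Q; the wedge Ps − Pb = 24 gives 15.75 + 0.25Q − (127 - (1/7)Q) = 24, so Q' = 3787/11.
Then Pb = 127 − (1/7)·(3787/11) = 856/11 and Ps = 15.75 + 0.25·(3787/11) = 1120/11.
Buyers' price falls by P* − Pb = 952/11 − 856/11 = 96/11; sellers' price rises by Ps − P* = 1120/11 − 952/11 = 168/11.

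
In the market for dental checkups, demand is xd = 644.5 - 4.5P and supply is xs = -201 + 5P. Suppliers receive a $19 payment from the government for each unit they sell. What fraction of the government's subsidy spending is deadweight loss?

DWL / government spending = 45/578

Pre-subsidy: 644.5 - 4.5P = -201 + 5P gives P* = 89, x* = 244.
With the subsidy, sellers receive Ps = Pb + 19 for each unit, where Pb is the price buyers pay.
Supply in terms of Pb becomes xs = -201 + 5(Pb + 19) = -106 + 5Pb. Setting this equal to demand: 644.5 - 4.5Pb = -106 + 5Pb, so Pb = 79.
Sellers receive Ps = 79 + 19 = 98; x' = 644.5 − 4.5·79 = 289.
ΔCS = ½(244 + 289)(89 − 79) = 2665; ΔPS = ½(244 + 289)(98 − 89) = 2398.5.
Government spending = 19 × 289 = 5491.
DWL = ½ × 19 × (289 − 244) = 427.5; fraction = 427.5 / 5491 = 45/578.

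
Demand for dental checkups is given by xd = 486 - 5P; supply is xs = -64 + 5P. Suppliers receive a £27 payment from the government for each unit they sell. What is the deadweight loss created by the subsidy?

Pre-subsidy: 486 - 5P = -64 + 5P gives P* = 55, x* = 211.
With the subsidy, sellers receive Ps = Pb + 27 for each unit, where Pb is the price buyers pay.
Supply in terms of Pb becomes xs = -64 + 5(Pb + 27) = 71 + 5Pb. Setting this equal to demand: 486 - 5Pb = 71 + 5Pb, so Pb = 41.5.
Sellers receive Ps = 41.5 + 27 = 68.5; x' = 486 − 5·41.5 = 278.5.
The subsidy expands output by 278.5 − 211 = 67.5 past the efficient level; on those units the gap between marginal cost and willingness to pay runs from 0 up to 27.
DWL = ½ × 27 × 67.5 = 911.25.

Deadweight loss = £911.25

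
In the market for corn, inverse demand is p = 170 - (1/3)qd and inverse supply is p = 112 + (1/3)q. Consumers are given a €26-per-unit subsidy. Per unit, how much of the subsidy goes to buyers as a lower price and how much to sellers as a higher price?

Pre-subsidy: 170 - (1/3)q = 112 + (1/3)q gives q* = 87 and p* = 141.
With the rebate, buyers effectively pay pb = ps − 26, where ps is the price sellers receive.
On the curves, pb = 170 - (1/3)q and ps = 112 + (1/3)q; the wedge ps − pb = 26 gives 112 + (1/3)q − (170 - (1/3)q) = 26, so q' = 126.
Then pb = 170 − (1/3)·126 = 128 and ps = 112 + (1/3)·126 = 154.
Buyers' price falls by p* − pb = 141 − 128 = 13; sellers' price rises by ps − p* = 154 − 141 = 13.

Buyers gain €13 per unit; sellers gain €13 per unit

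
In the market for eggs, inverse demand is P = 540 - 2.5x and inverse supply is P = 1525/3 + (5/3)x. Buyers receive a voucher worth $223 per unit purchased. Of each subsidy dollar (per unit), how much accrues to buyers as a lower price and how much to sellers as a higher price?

Pre-subsidy: 540 - 2.5x = 1525/3 + (5/3)x gives x* = 7.6 and P* = 521.
With the rebate, buyers effectively pay Pb = Ps − 223, where Ps is the price sellers receive.
On the curves, Pb = 540 - 2.5x and Ps = 1525/3 + (5/3)x; the wedge Ps − Pb = 223 gives 1525/3 + (5/3)x − (540 - 2.5x) = 223, so x' = 61.12.
Then Pb = 540 − 2.5·61.12 = 387.2 and Ps = 1525/3 + (5/3)·61.12 = 610.2.
Buyers' price falls by P* − Pb = 521 − 387.2 = 133.8; sellers' price rises by Ps − P* = 610.2 − 521 = 89.2.

Buyers gain $133.8 per unit; sellers gain $89.2 per unit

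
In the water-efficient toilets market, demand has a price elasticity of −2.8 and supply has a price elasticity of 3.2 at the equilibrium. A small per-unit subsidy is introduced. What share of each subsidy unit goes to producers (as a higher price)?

For a small subsidy around the equilibrium, the benefit split depends on the relative slopes, which at a point are proportional to the elasticities.
Buyer share = εs/(εs + |εd|) = 3.2/(3.2 + 2.8) = 8/15; seller share = |εd|/(εs + |εd|) = 7/15.
So producers capture 7/15 of the subsidy.

Producer share = 7/15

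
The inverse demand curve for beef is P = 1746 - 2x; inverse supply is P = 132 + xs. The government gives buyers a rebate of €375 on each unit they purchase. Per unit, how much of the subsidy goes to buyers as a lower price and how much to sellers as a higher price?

Buyers gain €250 per unit; sellers gain €125 per unit

Pre-subsidy: 1746 - 2x = 132 + x gives x* = 538 and P* = 670.
With the rebate, buyers effectively pay Pb = Ps − 375, where Ps is the price sellers receive.
On the curves, Pb = 1746 - 2x and Ps = 132 + x; the wedge Ps − Pb = 375 gives 132 + x − (1746 - 2x) = 375, so x' = 663.
Then Pb = 1746 − 2·663 = 420 and Ps = 132 + 1·663 = 795.
Buyers' price falls by P* − Pb = 670 − 420 = 250; sellers' price rises by Ps − P* = 795 − 670 = 125.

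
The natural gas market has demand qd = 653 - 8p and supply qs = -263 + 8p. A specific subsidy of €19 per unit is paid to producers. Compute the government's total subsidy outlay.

Pre-subsidy: 653 - 8p = -263 + 8p gives p* = 57.25, q* = 195.
With the subsidy, sellers receive ps = pb + 19 for each unit, where pb is the price buyers pay.
Supply in terms of pb becomes qs = -263 + 8(pb + 19) = -111 + 8pb. Setting this equal to demand: 653 - 8pb = -111 + 8pb, so pb = 47.75.
Sellers receive ps = 47.75 + 19 = 66.75; q' = 653 − 8·47.75 = 271.
Government outlay = subsidy × quantity = 19 × 271 = 5149.

Government cost = €5149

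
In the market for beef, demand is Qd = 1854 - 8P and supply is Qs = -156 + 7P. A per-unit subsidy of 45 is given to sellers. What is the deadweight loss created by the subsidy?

Deadweight loss = 3780

Pre-subsidy: 1854 - 8P = -156 + 7P gives P* = 134, Q* = 782.
With the subsidy, sellers receive Ps = Pb + 45 for each unit, where Pb is the price buyers pay.
Supply in terms of Pb becomes Qs = -156 + 7(Pb + 45) = 159 + 7Pb. Setting this equal to demand: 1854 - 8Pb = 159 + 7Pb, so Pb = 113.
Sellers receive Ps = 113 + 45 = 158; Q' = 1854 − 8·113 = 950.
The subsidy expands output by 950 − 782 = 168 past the efficient level; on those units the gap between marginal cost and willingness to pay runs from 0 up to 45.
DWL = ½ × 45 × 168 = 3780.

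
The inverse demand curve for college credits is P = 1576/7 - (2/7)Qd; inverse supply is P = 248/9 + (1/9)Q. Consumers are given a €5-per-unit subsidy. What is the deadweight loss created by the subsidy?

Pre-subsidy: 1576/7 - (2/7)Q = 248/9 + (1/9)Q gives Q* = 497.92 and P* = 82.88.
With the rebate, buyers effectively pay Pb = Ps − 5, where Ps is the price sellers receive.
On the curves, Pb = 1576/7 - (2/7)Q and Ps = 248/9 + (1/9)Q; the wedge Ps − Pb = 5 gives 248/9 + (1/9)Q − (1576/7 - (2/7)Q) = 5, so Q' = 510.52.
Then Pb = 1576/7 − (2/7)·510.52 = 79.28 and Ps = 248/9 + (1/9)·510.52 = 84.28.
The subsidy expands output by 510.52 − 497.92 = 12.6 past the efficient level; on those units the gap between marginal cost and willingness to pay runs from 0 up to 5.
DWL = ½ × 5 × 12.6 = 31.5.

Deadweight loss = €31.5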